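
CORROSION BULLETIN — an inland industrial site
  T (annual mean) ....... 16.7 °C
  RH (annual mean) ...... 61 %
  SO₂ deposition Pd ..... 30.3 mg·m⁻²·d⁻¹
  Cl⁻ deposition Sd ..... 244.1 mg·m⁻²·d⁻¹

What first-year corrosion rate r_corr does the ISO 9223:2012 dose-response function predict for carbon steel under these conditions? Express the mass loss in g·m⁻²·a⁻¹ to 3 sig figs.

r_corr = 546 g·m⁻²·a⁻¹

carbon steel: temperature factor f = -0.054·(6.7) = -0.3618
  Pd branch = 1.77·Pd^0.52·e^(0.02·RH+f) = 24.61 μm/a
  Cl⁻ term: 0.102·244.1^0.62·exp(0.033·61+0.04·16.7) = 45
  sum: 24.61 + 45 → r_corr = 69.61 μm/a
Convert to mass loss: 69.61 μm/a × 7.85 g/cm³ = 546.4 g·m⁻²·a⁻¹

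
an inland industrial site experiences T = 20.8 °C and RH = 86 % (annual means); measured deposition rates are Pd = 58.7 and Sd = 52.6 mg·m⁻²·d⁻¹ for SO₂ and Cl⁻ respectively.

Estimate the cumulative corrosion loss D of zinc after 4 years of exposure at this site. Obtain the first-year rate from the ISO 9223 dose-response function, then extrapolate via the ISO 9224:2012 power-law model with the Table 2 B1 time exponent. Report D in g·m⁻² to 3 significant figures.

D(4) = 84.4 g·m⁻²

zinc: T>10 °C ⇒ hinge -0.071·(20.8−10) = -0.7668
  Pd branch = 0.0129·Pd^0.44·e^(0.046·RH+f) = 1.879 μm/a
  Sd branch = 0.0175·Sd^0.57·e^(0.008·RH+0.085·T) = 1.953 μm/a
  r_corr = 1.879 + 1.953 = 3.831 μm/a
ISO 9224: D(t) = r_corr · t^b with b = 0.813 (zinc, B1)
  D(4) = 3.831 × 4^0.813 = 3.831 × 3.087 = 11.83 μm
  Mass loss = 11.83 μm × 7.14 g/cm³ = 84.43 g·m⁻²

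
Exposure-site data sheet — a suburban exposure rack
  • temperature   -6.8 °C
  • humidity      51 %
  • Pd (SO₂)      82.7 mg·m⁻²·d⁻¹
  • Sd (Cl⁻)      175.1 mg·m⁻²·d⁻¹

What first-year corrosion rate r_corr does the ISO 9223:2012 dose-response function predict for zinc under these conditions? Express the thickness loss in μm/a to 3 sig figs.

zinc: temperature factor f = +0.038·(-16.8) = -0.6384
  Pd branch = 0.0129·Pd^0.44·e^(0.046·RH+f) = 0.4965 μm/a
  Sd branch = 0.0175·Sd^0.57·e^(0.008·RH+0.085·T) = 0.2805 μm/a
  sum: 0.4965 + 0.2805 → r_corr = 0.7769 μm/a

r_corr = 0.777 μm/a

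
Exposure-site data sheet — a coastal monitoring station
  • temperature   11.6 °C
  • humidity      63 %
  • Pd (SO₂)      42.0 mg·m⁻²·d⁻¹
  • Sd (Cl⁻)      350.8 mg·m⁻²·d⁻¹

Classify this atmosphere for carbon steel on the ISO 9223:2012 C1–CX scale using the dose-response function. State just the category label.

C5

carbon steel: temperature factor f = -0.054·(1.6) = -0.0864
  sulphur-dioxide contribution → 39.97 μm/a
  chloride contribution → 49.08 μm/a
  total first-year rate 89.06 μm/a
Category bounds: 80…200 μm/a bracket r_corr ⇒ C5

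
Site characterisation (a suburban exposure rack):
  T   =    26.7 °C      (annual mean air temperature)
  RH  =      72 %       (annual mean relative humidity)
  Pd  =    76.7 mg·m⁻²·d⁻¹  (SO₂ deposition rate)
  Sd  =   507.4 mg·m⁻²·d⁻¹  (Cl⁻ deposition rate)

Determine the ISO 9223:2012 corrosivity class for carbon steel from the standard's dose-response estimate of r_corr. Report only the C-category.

carbon steel: temperature factor f = -0.054·(16.7) = -0.9018
  SO₂ term: 1.77·76.7^0.52·exp(0.02·72-0.9018) = 28.96
  Cl⁻ term: 0.102·507.4^0.62·exp(0.033·72+0.04·26.7) = 151.9
  sum: 28.96 + 151.9 → r_corr = 180.9 μm/a
ISO 9223 Table 2 (carbon steel): 80 < 181 ≤ 200 μm/a ⇒ C5

C5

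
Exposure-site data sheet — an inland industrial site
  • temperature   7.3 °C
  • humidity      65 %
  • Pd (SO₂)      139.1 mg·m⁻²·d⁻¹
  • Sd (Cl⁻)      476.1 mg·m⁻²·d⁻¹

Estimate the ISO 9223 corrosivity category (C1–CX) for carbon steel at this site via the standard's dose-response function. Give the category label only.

C5

carbon steel: f(T) = +0.150·(T−10) [T≤10 °C] = -0.4050
  Pd branch = 1.77·Pd^0.52·e^(0.02·RH+f) = 56.39 μm/a
  Sd branch = 0.102·Sd^0.62·e^(0.033·RH+0.04·T) = 53.35 μm/a
  sum: 56.39 + 53.35 → r_corr = 109.7 μm/a
Category bounds: 80…200 μm/a bracket r_corr ⇒ C5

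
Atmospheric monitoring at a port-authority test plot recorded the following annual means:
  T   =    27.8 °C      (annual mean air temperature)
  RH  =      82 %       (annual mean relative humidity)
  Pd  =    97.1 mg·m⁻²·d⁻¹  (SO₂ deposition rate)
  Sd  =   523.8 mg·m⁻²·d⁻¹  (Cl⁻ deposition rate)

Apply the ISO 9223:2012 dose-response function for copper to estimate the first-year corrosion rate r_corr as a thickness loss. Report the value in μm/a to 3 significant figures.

r_corr = 4.68 μm/a

copper: temperature factor f = -0.080·(17.8) = -1.4240
  sulphur-dioxide contribution → 0.5292 μm/a
  chloride contribution → 4.155 μm/a
  ⇒ r_corr(copper) = 4.684 μm/a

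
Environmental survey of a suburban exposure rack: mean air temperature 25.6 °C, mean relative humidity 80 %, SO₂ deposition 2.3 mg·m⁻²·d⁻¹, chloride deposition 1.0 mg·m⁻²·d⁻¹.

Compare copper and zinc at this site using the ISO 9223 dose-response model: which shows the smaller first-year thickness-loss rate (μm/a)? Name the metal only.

copper: f(T) = -0.080·(T−10) [T>10 °C] = -1.2480
  SO₂ term: 0.0053·2.3^0.26·exp(0.059·80-1.2480) = 0.2119
  Cl⁻ term: 0.01025·1.0^0.27·exp(0.036·80+0.049·25.6) = 0.6401
  sum: 0.2119 + 0.6401 → r_corr = 0.8521 μm/a
zinc: temperature factor f = -0.071·(15.6) = -1.1076
  SO₂ term: 0.0129·2.3^0.44·exp(0.046·80-1.1076) = 0.2437
  Sd branch = 0.0175·Sd^0.57·e^(0.008·RH+0.085·T) = 0.2924 μm/a
  sum: 0.2437 + 0.2924 → r_corr = 0.5362 μm/a
Ordering by μm/a: copper (0.852) > zinc (0.536)

zinc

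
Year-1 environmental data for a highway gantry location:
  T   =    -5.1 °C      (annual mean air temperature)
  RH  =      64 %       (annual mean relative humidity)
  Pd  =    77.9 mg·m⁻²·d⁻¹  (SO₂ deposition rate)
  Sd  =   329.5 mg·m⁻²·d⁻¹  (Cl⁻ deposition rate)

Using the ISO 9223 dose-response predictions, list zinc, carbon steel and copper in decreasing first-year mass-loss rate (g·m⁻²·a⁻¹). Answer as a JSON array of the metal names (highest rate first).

["carbon steel", "zinc", "copper"]

zinc: T≤10 °C ⇒ hinge +0.038·(-5.1−10) = -0.5738
  sulphur-dioxide contribution → 0.9381 μm/a
  chloride contribution → 0.5156 μm/a
  total first-year rate 1.454 μm/a
  mass loss = 1.454 μm/a × 7.14 g/cm³ = 10.38 g·m⁻²·a⁻¹
carbon steel: temperature factor f = +0.150·(-15.1) = -2.2650
  sulphur-dioxide contribution → 6.365 μm/a
  chloride contribution → 25.02 μm/a
  total first-year rate 31.39 μm/a
  mass loss = 31.39 μm/a × 7.85 g/cm³ = 246.4 g·m⁻²·a⁻¹
copper: f(T) = +0.126·(T−10) [T≤10 °C] = -1.9026
  sulphur-dioxide contribution → 0.1071 μm/a
  chloride contribution → 0.3825 μm/a
  ⇒ r_corr(copper) = 0.4896 μm/a
  mass loss = 0.4896 μm/a × 8.96 g/cm³ = 4.387 g·m⁻²·a⁻¹
Ordering by g·m⁻²·a⁻¹: carbon steel (246) > zinc (10.4) > copper (4.39)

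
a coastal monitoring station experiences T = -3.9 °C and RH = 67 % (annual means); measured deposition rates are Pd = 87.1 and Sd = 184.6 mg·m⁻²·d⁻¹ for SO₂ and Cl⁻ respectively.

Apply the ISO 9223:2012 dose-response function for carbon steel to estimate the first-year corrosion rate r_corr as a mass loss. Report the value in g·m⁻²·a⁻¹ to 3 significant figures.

carbon steel: f(T) = +0.150·(T−10) [T≤10 °C] = -2.0850
  sulphur-dioxide contribution → 8.575 μm/a
  chloride contribution → 20.24 μm/a
  total first-year rate 28.81 μm/a
Convert to mass loss: 28.81 μm/a × 7.85 g/cm³ = 226.2 g·m⁻²·a⁻¹

r_corr = 226 g·m⁻²·a⁻¹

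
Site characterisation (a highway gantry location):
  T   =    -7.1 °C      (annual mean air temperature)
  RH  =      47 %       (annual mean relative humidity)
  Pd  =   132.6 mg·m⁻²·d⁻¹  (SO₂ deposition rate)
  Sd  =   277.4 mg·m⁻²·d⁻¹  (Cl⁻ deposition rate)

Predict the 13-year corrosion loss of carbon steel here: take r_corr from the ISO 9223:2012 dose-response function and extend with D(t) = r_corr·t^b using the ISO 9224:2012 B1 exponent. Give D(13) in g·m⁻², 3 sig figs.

D(13) = 489 g·m⁻²

carbon steel: f(T) = +0.150·(T−10) [T≤10 °C] = -2.5650
  Pd branch = 1.77·Pd^0.52·e^(0.02·RH+f) = 4.426 μm/a
  Sd branch = 0.102·Sd^0.62·e^(0.033·RH+0.04·T) = 11.85 μm/a
  r_corr = 4.426 + 11.85 = 16.27 μm/a
ISO 9224: D(t) = r_corr · t^b with b = 0.523 (carbon steel, B1)
  D(13) = 16.27 × 13^0.523 = 16.27 × 3.825 = 62.23 μm
  Mass loss = 62.23 μm × 7.85 g/cm³ = 488.5 g·m⁻²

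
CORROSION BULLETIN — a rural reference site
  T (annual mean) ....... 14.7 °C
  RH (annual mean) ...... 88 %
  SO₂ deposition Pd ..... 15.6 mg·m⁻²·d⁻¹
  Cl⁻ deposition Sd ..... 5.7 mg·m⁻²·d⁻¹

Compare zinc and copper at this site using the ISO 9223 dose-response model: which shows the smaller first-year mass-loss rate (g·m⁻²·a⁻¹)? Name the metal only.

zinc

zinc: f(T) = -0.071·(T−10) [T>10 °C] = -0.3337
  Pd branch = 0.0129·Pd^0.44·e^(0.046·RH+f) = 1.773 μm/a
  Sd branch = 0.0175·Sd^0.57·e^(0.008·RH+0.085·T) = 0.3329 μm/a
  sum: 1.773 + 0.3329 → r_corr = 2.106 μm/a
  mass loss = 2.106 μm/a × 7.14 g/cm³ = 15.03 g·m⁻²·a⁻¹
copper: f(T) = -0.080·(T−10) [T>10 °C] = -0.3760
  SO₂ term: 0.0053·15.6^0.26·exp(0.059·88-0.3760) = 1.337
  Sd branch = 0.01025·Sd^0.27·e^(0.036·RH+0.049·T) = 0.8007 μm/a
  sum: 1.337 + 0.8007 → r_corr = 2.137 μm/a
  mass loss = 2.137 μm/a × 8.96 g/cm³ = 19.15 g·m⁻²·a⁻¹
Ordering by g·m⁻²·a⁻¹: copper (19.2) > zinc (15)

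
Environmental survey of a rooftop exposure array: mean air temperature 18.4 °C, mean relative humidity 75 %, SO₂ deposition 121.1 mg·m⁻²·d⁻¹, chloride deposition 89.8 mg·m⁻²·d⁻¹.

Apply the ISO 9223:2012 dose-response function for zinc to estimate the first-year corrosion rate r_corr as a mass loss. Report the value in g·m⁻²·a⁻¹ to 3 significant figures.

r_corr = 27.3 g·m⁻²·a⁻¹

zinc: f(T) = -0.071·(T−10) [T>10 °C] = -0.5964
  sulphur-dioxide contribution → 1.847 μm/a
  chloride contribution → 1.978 μm/a
  ⇒ r_corr(zinc) = 3.825 μm/a
Convert to mass loss: 3.825 μm/a × 7.14 g/cm³ = 27.31 g·m⁻²·a⁻¹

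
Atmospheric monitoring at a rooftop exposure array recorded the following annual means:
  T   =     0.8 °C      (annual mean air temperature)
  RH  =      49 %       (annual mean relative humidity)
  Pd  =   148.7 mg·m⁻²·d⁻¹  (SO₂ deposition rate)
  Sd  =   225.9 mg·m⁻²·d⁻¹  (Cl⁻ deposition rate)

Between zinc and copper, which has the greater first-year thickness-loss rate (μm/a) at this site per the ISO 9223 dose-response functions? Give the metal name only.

zinc

zinc: f(T) = +0.038·(T−10) [T≤10 °C] = -0.3496
  Pd branch = 0.0129·Pd^0.44·e^(0.046·RH+f) = 0.7825 μm/a
  Cl⁻ term: 0.0175·225.9^0.57·exp(0.008·49+0.085·0.8) = 0.6089
  sum: 0.7825 + 0.6089 → r_corr = 1.391 μm/a
copper: temperature factor f = +0.126·(-9.2) = -1.1592
  Pd branch = 0.0053·Pd^0.26·e^(0.059·RH+f) = 0.1099 μm/a
  Cl⁻ term: 0.01025·225.9^0.27·exp(0.036·49+0.049·0.8) = 0.2688
  sum: 0.1099 + 0.2688 → r_corr = 0.3787 μm/a
Ordering by μm/a: zinc (1.39) > copper (0.379)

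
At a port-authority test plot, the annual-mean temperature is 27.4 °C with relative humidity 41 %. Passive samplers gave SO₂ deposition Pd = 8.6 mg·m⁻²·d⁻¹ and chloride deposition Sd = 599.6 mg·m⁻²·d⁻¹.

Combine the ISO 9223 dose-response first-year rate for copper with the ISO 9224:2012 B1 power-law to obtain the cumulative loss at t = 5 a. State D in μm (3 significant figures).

copper: temperature factor f = -0.080·(17.4) = -1.3920
  Pd branch = 0.0053·Pd^0.26·e^(0.059·RH+f) = 0.0259 μm/a
  Sd branch = 0.01025·Sd^0.27·e^(0.036·RH+0.049·T) = 0.9657 μm/a
  sum: 0.0259 + 0.9657 → r_corr = 0.9916 μm/a
Power-law: D(5) = r_corr · 5^0.667
  D(5) = 0.9916 × 5^0.667 = 0.9916 × 2.926 = 2.901 μm

D(5) = 2.90 μm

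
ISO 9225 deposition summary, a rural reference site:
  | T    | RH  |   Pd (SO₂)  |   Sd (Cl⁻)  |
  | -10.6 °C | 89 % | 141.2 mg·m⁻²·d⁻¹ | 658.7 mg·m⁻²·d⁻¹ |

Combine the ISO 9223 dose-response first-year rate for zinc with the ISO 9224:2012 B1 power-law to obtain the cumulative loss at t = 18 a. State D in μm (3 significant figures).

zinc: temperature factor f = +0.038·(-20.6) = -0.7828
  Pd branch = 0.0129·Pd^0.44·e^(0.046·RH+f) = 3.123 μm/a
  Sd branch = 0.0175·Sd^0.57·e^(0.008·RH+0.085·T) = 0.5856 μm/a
  sum: 3.123 + 0.5856 → r_corr = 3.708 μm/a
Power-law: D(18) = r_corr · 18^0.813
  D(18) = 3.708 × 18^0.813 = 3.708 × 10.48 = 38.88 μm

D(18) = 38.9 μm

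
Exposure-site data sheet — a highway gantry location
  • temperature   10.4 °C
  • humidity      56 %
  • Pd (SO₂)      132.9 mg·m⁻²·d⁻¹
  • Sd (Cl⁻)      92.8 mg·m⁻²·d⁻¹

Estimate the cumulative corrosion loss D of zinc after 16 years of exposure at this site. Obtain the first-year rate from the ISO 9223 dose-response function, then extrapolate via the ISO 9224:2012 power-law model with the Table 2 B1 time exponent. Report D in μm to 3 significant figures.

D(16) = 21.9 μm

zinc: f(T) = -0.071·(T−10) [T>10 °C] = -0.0284
  sulphur-dioxide contribution → 1.417 μm/a
  chloride contribution → 0.877 μm/a
  total first-year rate 2.294 μm/a
Power-law: D(16) = r_corr · 16^0.813
  D(16) = 2.294 × 16^0.813 = 2.294 × 9.527 = 21.85 μm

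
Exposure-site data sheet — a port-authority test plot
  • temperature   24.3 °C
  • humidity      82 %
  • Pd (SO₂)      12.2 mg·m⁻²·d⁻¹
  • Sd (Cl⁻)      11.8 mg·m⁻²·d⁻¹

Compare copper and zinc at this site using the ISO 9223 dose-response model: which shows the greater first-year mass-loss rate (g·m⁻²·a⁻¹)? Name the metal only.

copper: T>10 °C ⇒ hinge -0.080·(24.3−10) = -1.1440
  SO₂ term: 0.0053·12.2^0.26·exp(0.059·82-1.1440) = 0.4083
  Cl⁻ term: 0.01025·11.8^0.27·exp(0.036·82+0.049·24.3) = 1.257
  r_corr = 0.4083 + 1.257 = 1.665 μm/a
  mass loss = 1.665 μm/a × 8.96 g/cm³ = 14.92 g·m⁻²·a⁻¹
zinc: T>10 °C ⇒ hinge -0.071·(24.3−10) = -1.0153
  SO₂ term: 0.0129·12.2^0.44·exp(0.046·82-1.0153) = 0.6107
  Cl⁻ term: 0.0175·11.8^0.57·exp(0.008·82+0.085·24.3) = 1.086
  r_corr = 0.6107 + 1.086 = 1.697 μm/a
  mass loss = 1.697 μm/a × 7.14 g/cm³ = 12.12 g·m⁻²·a⁻¹
Ordering by g·m⁻²·a⁻¹: copper (14.9) > zinc (12.1)

copper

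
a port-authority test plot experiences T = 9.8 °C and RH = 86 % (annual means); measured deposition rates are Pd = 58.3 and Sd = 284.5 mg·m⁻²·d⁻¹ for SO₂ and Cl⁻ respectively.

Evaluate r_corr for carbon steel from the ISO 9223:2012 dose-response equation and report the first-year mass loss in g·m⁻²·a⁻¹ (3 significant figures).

r_corr = 1.30e+03 g·m⁻²·a⁻¹

carbon steel: temperature factor f = +0.150·(-0.2) = -0.0300
  Pd branch = 1.77·Pd^0.52·e^(0.02·RH+f) = 79.45 μm/a
  Cl⁻ term: 0.102·284.5^0.62·exp(0.033·86+0.04·9.8) = 85.68
  sum: 79.45 + 85.68 → r_corr = 165.1 μm/a
Convert to mass loss: 165.1 μm/a × 7.85 g/cm³ = 1296 g·m⁻²·a⁻¹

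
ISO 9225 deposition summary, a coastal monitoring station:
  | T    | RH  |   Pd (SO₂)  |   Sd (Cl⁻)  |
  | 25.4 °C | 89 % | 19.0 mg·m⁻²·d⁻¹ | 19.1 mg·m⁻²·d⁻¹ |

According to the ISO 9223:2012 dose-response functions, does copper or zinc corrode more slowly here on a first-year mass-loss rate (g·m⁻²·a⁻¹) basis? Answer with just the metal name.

copper: temperature factor f = -0.080·(15.4) = -1.2320
  Pd branch = 0.0053·Pd^0.26·e^(0.059·RH+f) = 0.6341 μm/a
  Sd branch = 0.01025·Sd^0.27·e^(0.036·RH+0.049·T) = 1.944 μm/a
  sum: 0.6341 + 1.944 → r_corr = 2.578 μm/a
  mass loss = 2.578 μm/a × 8.96 g/cm³ = 23.1 g·m⁻²·a⁻¹
zinc: T>10 °C ⇒ hinge -0.071·(25.4−10) = -1.0934
  SO₂ term: 0.0129·19.0^0.44·exp(0.046·89-1.0934) = 0.9471
  Cl⁻ term: 0.0175·19.1^0.57·exp(0.008·89+0.085·25.4) = 1.66
  sum: 0.9471 + 1.66 → r_corr = 2.607 μm/a
  mass loss = 2.607 μm/a × 7.14 g/cm³ = 18.61 g·m⁻²·a⁻¹
Ordering by g·m⁻²·a⁻¹: copper (23.1) > zinc (18.6)

zinc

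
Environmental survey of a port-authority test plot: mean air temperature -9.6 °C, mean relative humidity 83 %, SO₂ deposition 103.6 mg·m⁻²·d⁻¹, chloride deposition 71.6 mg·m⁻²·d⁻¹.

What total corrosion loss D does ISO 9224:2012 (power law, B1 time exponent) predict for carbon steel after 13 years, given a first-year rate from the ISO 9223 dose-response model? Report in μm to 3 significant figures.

carbon steel: temperature factor f = +0.150·(-19.6) = -2.9400
  SO₂ term: 1.77·103.6^0.52·exp(0.02·83-2.9400) = 5.496
  Cl⁻ term: 0.102·71.6^0.62·exp(0.033·83+0.04·-9.6) = 15.18
  r_corr = 5.496 + 15.18 = 20.68 μm/a
ISO 9224: D(t) = r_corr · t^b with b = 0.523 (carbon steel, B1)
  D(13) = 20.68 × 13^0.523 = 20.68 × 3.825 = 79.1 μm

D(13) = 79.1 μm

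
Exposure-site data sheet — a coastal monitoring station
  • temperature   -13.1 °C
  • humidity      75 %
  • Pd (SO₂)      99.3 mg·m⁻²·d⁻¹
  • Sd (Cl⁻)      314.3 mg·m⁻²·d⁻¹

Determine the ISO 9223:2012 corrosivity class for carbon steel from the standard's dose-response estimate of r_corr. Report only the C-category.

carbon steel: f(T) = +0.150·(T−10) [T≤10 °C] = -3.4650
  sulphur-dioxide contribution → 2.71 μm/a
  chloride contribution → 25.37 μm/a
  total first-year rate 28.08 μm/a
28.1 μm/a falls in (25, 50] for carbon steel → category C3

C3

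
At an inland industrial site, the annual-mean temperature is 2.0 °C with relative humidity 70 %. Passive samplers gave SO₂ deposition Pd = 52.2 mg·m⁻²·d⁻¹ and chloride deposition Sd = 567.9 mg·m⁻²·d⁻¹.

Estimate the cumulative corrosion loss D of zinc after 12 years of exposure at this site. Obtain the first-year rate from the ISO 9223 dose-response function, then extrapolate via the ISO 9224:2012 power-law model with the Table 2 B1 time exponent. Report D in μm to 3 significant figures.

D(12) = 20.4 μm

zinc: T≤10 °C ⇒ hinge +0.038·(2.0−10) = -0.3040
  SO₂ term: 0.0129·52.2^0.44·exp(0.046·70-0.3040) = 1.358
  Cl⁻ term: 0.0175·567.9^0.57·exp(0.008·70+0.085·2.0) = 1.349
  sum: 1.358 + 1.349 → r_corr = 2.707 μm/a
Long-term exponent b (ISO 9224 Table 2, B1) = 0.813
  D(12) = 2.707 × 12^0.813 = 2.707 × 7.54 = 20.41 μm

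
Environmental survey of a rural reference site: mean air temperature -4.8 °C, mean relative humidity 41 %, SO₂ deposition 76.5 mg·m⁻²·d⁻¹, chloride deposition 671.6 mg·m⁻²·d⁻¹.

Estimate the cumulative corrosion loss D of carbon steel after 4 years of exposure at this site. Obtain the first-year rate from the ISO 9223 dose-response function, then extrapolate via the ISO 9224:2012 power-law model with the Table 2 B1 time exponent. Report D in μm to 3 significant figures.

D(4) = 46.7 μm

carbon steel: T≤10 °C ⇒ hinge +0.150·(-4.8−10) = -2.2200
  SO₂ term: 1.77·76.5^0.52·exp(0.02·41-2.2200) = 4.164
  Cl⁻ term: 0.102·671.6^0.62·exp(0.033·41+0.04·-4.8) = 18.43
  r_corr = 4.164 + 18.43 = 22.6 μm/a
Power-law: D(4) = r_corr · 4^0.523
  D(4) = 22.6 × 4^0.523 = 22.6 × 2.065 = 46.66 μm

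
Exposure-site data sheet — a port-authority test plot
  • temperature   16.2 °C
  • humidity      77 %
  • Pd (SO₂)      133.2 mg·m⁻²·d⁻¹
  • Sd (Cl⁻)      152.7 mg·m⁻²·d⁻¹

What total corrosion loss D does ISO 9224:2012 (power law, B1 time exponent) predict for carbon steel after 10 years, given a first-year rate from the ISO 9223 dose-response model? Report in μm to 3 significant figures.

carbon steel: temperature factor f = -0.054·(6.2) = -0.3348
  Pd branch = 1.77·Pd^0.52·e^(0.02·RH+f) = 75.18 μm/a
  Cl⁻ term: 0.102·152.7^0.62·exp(0.033·77+0.04·16.2) = 55.92
  sum: 75.18 + 55.92 → r_corr = 131.1 μm/a
Power-law: D(10) = r_corr · 10^0.523
  D(10) = 131.1 × 10^0.523 = 131.1 × 3.334 = 437.1 μm

D(10) = 437 μm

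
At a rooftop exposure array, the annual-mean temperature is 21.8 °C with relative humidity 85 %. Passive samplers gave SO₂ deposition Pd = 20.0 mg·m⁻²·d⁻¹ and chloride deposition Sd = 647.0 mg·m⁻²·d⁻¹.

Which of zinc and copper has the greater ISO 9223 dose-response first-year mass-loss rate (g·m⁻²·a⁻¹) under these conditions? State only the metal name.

zinc: temperature factor f = -0.071·(11.8) = -0.8378
  SO₂ term: 0.0129·20.0^0.44·exp(0.046·85-0.8378) = 1.041
  Sd branch = 0.0175·Sd^0.57·e^(0.008·RH+0.085·T) = 8.817 μm/a
  sum: 1.041 + 8.817 → r_corr = 9.858 μm/a
  mass loss = 9.858 μm/a × 7.14 g/cm³ = 70.38 g·m⁻²·a⁻¹
copper: f(T) = -0.080·(T−10) [T>10 °C] = -0.9440
  Pd branch = 0.0053·Pd^0.26·e^(0.059·RH+f) = 0.6769 μm/a
  Cl⁻ term: 0.01025·647.0^0.27·exp(0.036·85+0.049·21.8) = 3.652
  r_corr = 0.6769 + 3.652 = 4.329 μm/a
  mass loss = 4.329 μm/a × 8.96 g/cm³ = 38.79 g·m⁻²·a⁻¹
Ordering by g·m⁻²·a⁻¹: zinc (70.4) > copper (38.8)

zinc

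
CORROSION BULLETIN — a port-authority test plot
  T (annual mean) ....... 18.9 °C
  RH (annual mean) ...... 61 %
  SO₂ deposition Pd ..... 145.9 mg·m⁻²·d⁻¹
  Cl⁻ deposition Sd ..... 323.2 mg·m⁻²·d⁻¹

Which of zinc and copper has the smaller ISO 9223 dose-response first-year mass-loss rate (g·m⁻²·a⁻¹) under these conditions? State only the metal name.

copper

zinc: f(T) = -0.071·(T−10) [T>10 °C] = -0.6319
  SO₂ term: 0.0129·145.9^0.44·exp(0.046·61-0.6319) = 1.016
  Cl⁻ term: 0.0175·323.2^0.57·exp(0.008·61+0.085·18.9) = 3.829
  sum: 1.016 + 3.829 → r_corr = 4.845 μm/a
  mass loss = 4.845 μm/a × 7.14 g/cm³ = 34.59 g·m⁻²·a⁻¹
copper: T>10 °C ⇒ hinge -0.080·(18.9−10) = -0.7120
  Pd branch = 0.0053·Pd^0.26·e^(0.059·RH+f) = 0.3473 μm/a
  Cl⁻ term: 0.01025·323.2^0.27·exp(0.036·61+0.049·18.9) = 1.107
  r_corr = 0.3473 + 1.107 = 1.454 μm/a
  mass loss = 1.454 μm/a × 8.96 g/cm³ = 13.03 g·m⁻²·a⁻¹
Ordering by g·m⁻²·a⁻¹: zinc (34.6) > copper (13)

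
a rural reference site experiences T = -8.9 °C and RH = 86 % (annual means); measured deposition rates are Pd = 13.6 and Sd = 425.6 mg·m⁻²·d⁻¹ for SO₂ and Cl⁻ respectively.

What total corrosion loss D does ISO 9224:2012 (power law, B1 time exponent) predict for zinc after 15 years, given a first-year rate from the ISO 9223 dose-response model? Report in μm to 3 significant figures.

zinc: T≤10 °C ⇒ hinge +0.038·(-8.9−10) = -0.7182
  Pd branch = 0.0129·Pd^0.44·e^(0.046·RH+f) = 1.036 μm/a
  Sd branch = 0.0175·Sd^0.57·e^(0.008·RH+0.085·T) = 0.515 μm/a
  r_corr = 1.036 + 0.515 = 1.551 μm/a
Power-law: D(15) = r_corr · 15^0.813
  D(15) = 1.551 × 15^0.813 = 1.551 × 9.04 = 14.02 μm

D(15) = 14.0 μm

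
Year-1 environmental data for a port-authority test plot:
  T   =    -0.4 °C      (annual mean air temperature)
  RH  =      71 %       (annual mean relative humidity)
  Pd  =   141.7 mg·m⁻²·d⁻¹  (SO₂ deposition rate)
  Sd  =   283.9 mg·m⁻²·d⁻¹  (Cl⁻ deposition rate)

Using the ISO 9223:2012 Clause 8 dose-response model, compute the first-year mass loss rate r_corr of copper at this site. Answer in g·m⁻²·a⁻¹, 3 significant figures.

copper: f(T) = +0.126·(T−10) [T≤10 °C] = -1.3104
  sulphur-dioxide contribution → 0.3418 μm/a
  chloride contribution → 0.5951 μm/a
  ⇒ r_corr(copper) = 0.937 μm/a
Convert to mass loss: 0.937 μm/a × 8.96 g/cm³ = 8.395 g·m⁻²·a⁻¹

r_corr = 8.40 g·m⁻²·a⁻¹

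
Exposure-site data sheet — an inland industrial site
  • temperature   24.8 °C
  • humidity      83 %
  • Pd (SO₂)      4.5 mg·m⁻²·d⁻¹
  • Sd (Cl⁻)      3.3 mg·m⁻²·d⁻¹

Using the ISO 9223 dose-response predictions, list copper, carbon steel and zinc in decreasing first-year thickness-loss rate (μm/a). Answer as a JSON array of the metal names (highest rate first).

copper: f(T) = -0.080·(T−10) [T>10 °C] = -1.1840
  sulphur-dioxide contribution → 0.3211 μm/a
  chloride contribution → 0.9466 μm/a
  total first-year rate 1.268 μm/a
carbon steel: f(T) = -0.054·(T−10) [T>10 °C] = -0.7992
  sulphur-dioxide contribution → 9.151 μm/a
  chloride contribution → 8.921 μm/a
  total first-year rate 18.07 μm/a
zinc: f(T) = -0.071·(T−10) [T>10 °C] = -1.0508
  sulphur-dioxide contribution → 0.3979 μm/a
  chloride contribution → 0.5527 μm/a
  ⇒ r_corr(zinc) = 0.9506 μm/a
Ordering by μm/a: carbon steel (18.1) > copper (1.27) > zinc (0.951)

["carbon steel", "copper", "zinc"]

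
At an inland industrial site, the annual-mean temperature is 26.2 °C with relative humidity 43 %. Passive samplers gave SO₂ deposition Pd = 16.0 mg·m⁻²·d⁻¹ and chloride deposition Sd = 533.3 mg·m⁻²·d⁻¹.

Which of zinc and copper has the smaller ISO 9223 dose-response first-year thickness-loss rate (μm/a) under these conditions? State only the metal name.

copper

zinc: f(T) = -0.071·(T−10) [T>10 °C] = -1.1502
  SO₂ term: 0.0129·16.0^0.44·exp(0.046·43-1.1502) = 0.09998
  Cl⁻ term: 0.0175·533.3^0.57·exp(0.008·43+0.085·26.2) = 8.203
  r_corr = 0.09998 + 8.203 = 8.303 μm/a
copper: f(T) = -0.080·(T−10) [T>10 °C] = -1.2960
  SO₂ term: 0.0053·16.0^0.26·exp(0.059·43-1.2960) = 0.0377
  Cl⁻ term: 0.01025·533.3^0.27·exp(0.036·43+0.049·26.2) = 0.9481
  r_corr = 0.0377 + 0.9481 = 0.9858 μm/a
Ordering by μm/a: zinc (8.3) > copper (0.986)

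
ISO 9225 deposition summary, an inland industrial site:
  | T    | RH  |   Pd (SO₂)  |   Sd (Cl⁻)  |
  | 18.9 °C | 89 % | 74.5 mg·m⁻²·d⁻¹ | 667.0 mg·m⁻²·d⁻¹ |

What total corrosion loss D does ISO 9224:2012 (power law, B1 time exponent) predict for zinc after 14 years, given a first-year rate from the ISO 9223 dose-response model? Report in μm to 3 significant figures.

zinc: T>10 °C ⇒ hinge -0.071·(18.9−10) = -0.6319
  SO₂ term: 0.0129·74.5^0.44·exp(0.046·89-0.6319) = 2.741
  Sd branch = 0.0175·Sd^0.57·e^(0.008·RH+0.085·T) = 7.239 μm/a
  r_corr = 2.741 + 7.239 = 9.98 μm/a
ISO 9224: D(t) = r_corr · t^b with b = 0.813 (zinc, B1)
  D(14) = 9.98 × 14^0.813 = 9.98 × 8.547 = 85.3 μm

D(14) = 85.3 μm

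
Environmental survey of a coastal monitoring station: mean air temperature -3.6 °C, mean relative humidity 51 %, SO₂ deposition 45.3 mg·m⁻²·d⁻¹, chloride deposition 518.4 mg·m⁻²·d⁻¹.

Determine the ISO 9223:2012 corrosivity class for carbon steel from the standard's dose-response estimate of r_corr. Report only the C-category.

carbon steel: f(T) = +0.150·(T−10) [T≤10 °C] = -2.0400
  SO₂ term: 1.77·45.3^0.52·exp(0.02·51-2.0400) = 4.636
  Cl⁻ term: 0.102·518.4^0.62·exp(0.033·51+0.04·-3.6) = 22.91
  r_corr = 4.636 + 22.91 = 27.55 μm/a
Category bounds: 25…50 μm/a bracket r_corr ⇒ C3

C3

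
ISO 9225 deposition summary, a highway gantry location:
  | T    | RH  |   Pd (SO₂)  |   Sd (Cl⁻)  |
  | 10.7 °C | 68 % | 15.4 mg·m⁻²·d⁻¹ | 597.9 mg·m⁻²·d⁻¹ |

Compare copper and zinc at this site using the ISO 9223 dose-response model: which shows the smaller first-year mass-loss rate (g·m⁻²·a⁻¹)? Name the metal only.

copper

copper: temperature factor f = -0.080·(0.7) = -0.0560
  sulphur-dioxide contribution → 0.5638 μm/a
  chloride contribution → 1.125 μm/a
  ⇒ r_corr(copper) = 1.689 μm/a
  mass loss = 1.689 μm/a × 8.96 g/cm³ = 15.13 g·m⁻²·a⁻¹
zinc: temperature factor f = -0.071·(0.7) = -0.0497
  sulphur-dioxide contribution → 0.9332 μm/a
  chloride contribution → 2.864 μm/a
  total first-year rate 3.797 μm/a
  mass loss = 3.797 μm/a × 7.14 g/cm³ = 27.11 g·m⁻²·a⁻¹
Ordering by g·m⁻²·a⁻¹: zinc (27.1) > copper (15.1)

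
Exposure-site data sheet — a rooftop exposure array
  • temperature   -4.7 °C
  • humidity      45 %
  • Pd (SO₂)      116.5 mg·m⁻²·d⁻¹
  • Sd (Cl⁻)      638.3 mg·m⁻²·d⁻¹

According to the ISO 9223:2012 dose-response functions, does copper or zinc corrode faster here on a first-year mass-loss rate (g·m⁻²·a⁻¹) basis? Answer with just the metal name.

zinc

copper: temperature factor f = +0.126·(-14.7) = -1.8522
  SO₂ term: 0.0053·116.5^0.26·exp(0.059·45-1.8522) = 0.04075
  Cl⁻ term: 0.01025·638.3^0.27·exp(0.036·45+0.049·-4.7) = 0.2353
  sum: 0.04075 + 0.2353 → r_corr = 0.2761 μm/a
  mass loss = 0.2761 μm/a × 8.96 g/cm³ = 2.473 g·m⁻²·a⁻¹
zinc: f(T) = +0.038·(T−10) [T≤10 °C] = -0.5586
  SO₂ term: 0.0129·116.5^0.44·exp(0.046·45-0.5586) = 0.4744
  Cl⁻ term: 0.0175·638.3^0.57·exp(0.008·45+0.085·-4.7) = 0.668
  sum: 0.4744 + 0.668 → r_corr = 1.142 μm/a
  mass loss = 1.142 μm/a × 7.14 g/cm³ = 8.157 g·m⁻²·a⁻¹
Ordering by g·m⁻²·a⁻¹: zinc (8.16) > copper (2.47)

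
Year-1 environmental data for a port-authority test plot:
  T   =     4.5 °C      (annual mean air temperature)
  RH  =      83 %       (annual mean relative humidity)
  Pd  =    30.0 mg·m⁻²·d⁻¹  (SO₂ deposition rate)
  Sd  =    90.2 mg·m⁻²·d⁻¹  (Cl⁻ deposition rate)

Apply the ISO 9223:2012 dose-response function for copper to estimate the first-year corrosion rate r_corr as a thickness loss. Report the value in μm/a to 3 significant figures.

copper: T≤10 °C ⇒ hinge +0.126·(4.5−10) = -0.6930
  Pd branch = 0.0053·Pd^0.26·e^(0.059·RH+f) = 0.8592 μm/a
  Cl⁻ term: 0.01025·90.2^0.27·exp(0.036·83+0.049·4.5) = 0.8552
  sum: 0.8592 + 0.8552 → r_corr = 1.714 μm/a

r_corr = 1.71 μm/a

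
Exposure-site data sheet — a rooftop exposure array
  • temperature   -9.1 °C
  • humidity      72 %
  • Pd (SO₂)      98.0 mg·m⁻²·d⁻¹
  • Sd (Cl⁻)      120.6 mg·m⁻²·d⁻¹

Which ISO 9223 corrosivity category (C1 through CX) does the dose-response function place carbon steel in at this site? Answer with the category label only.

carbon steel: T≤10 °C ⇒ hinge +0.150·(-9.1−10) = -2.8650
  sulphur-dioxide contribution → 4.619 μm/a
  chloride contribution → 14.89 μm/a
  total first-year rate 19.51 μm/a
Category bounds: 1.3…25 μm/a bracket r_corr ⇒ C2

C2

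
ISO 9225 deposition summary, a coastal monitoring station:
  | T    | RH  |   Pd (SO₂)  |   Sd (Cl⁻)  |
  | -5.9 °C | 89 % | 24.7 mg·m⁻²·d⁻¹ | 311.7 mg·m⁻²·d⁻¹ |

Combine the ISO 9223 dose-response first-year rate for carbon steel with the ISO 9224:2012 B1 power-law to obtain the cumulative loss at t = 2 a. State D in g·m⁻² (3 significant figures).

D(2) = 660 g·m⁻²

carbon steel: temperature factor f = +0.150·(-15.9) = -2.3850
  sulphur-dioxide contribution → 5.122 μm/a
  chloride contribution → 53.43 μm/a
  total first-year rate 58.55 μm/a
Power-law: D(2) = r_corr · 2^0.523
  D(2) = 58.55 × 2^0.523 = 58.55 × 1.437 = 84.13 μm
  Mass loss = 84.13 μm × 7.85 g/cm³ = 660.4 g·m⁻²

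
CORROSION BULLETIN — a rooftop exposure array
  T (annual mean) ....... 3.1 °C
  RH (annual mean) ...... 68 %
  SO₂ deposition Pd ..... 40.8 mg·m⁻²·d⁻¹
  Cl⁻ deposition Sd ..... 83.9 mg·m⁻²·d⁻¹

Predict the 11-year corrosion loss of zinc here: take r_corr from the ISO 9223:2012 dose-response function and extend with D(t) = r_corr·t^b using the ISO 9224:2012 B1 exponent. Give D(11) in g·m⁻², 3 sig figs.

D(11) = 82.7 g·m⁻²

zinc: temperature factor f = +0.038·(-6.9) = -0.2622
  sulphur-dioxide contribution → 1.158 μm/a
  chloride contribution → 0.4901 μm/a
  total first-year rate 1.649 μm/a
Power-law: D(11) = r_corr · 11^0.813
  D(11) = 1.649 × 11^0.813 = 1.649 × 7.025 = 11.58 μm
  Mass loss = 11.58 μm × 7.14 g/cm³ = 82.69 g·m⁻²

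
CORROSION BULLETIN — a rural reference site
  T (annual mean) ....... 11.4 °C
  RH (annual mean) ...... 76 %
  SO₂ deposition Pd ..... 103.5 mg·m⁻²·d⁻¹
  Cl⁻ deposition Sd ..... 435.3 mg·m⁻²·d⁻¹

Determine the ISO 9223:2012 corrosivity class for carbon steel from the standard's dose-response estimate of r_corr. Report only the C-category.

C5

carbon steel: T>10 °C ⇒ hinge -0.054·(11.4−10) = -0.0756
  SO₂ term: 1.77·103.5^0.52·exp(0.02·76-0.0756) = 83.76
  Cl⁻ term: 0.102·435.3^0.62·exp(0.033·76+0.04·11.4) = 85.49
  sum: 83.76 + 85.49 → r_corr = 169.2 μm/a
Category bounds: 80…200 μm/a bracket r_corr ⇒ C5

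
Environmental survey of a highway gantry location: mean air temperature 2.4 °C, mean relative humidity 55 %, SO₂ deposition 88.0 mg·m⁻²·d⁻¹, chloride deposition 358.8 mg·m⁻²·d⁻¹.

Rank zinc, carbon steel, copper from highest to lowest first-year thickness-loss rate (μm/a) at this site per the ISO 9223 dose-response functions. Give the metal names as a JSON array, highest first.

zinc: temperature factor f = +0.038·(-7.6) = -0.2888
  Pd branch = 0.0129·Pd^0.44·e^(0.046·RH+f) = 0.87 μm/a
  Sd branch = 0.0175·Sd^0.57·e^(0.008·RH+0.085·T) = 0.9528 μm/a
  r_corr = 0.87 + 0.9528 = 1.823 μm/a
carbon steel: f(T) = +0.150·(T−10) [T≤10 °C] = -1.1400
  SO₂ term: 1.77·88.0^0.52·exp(0.02·55-1.1400) = 17.45
  Sd branch = 0.102·Sd^0.62·e^(0.033·RH+0.04·T) = 26.46 μm/a
  sum: 17.45 + 26.46 → r_corr = 43.9 μm/a
copper: temperature factor f = +0.126·(-7.6) = -0.9576
  SO₂ term: 0.0053·88.0^0.26·exp(0.059·55-0.9576) = 0.1672
  Cl⁻ term: 0.01025·358.8^0.27·exp(0.036·55+0.049·2.4) = 0.4088
  sum: 0.1672 + 0.4088 → r_corr = 0.576 μm/a
Ordering by μm/a: carbon steel (43.9) > zinc (1.82) > copper (0.576)

["carbon steel", "zinc", "copper"]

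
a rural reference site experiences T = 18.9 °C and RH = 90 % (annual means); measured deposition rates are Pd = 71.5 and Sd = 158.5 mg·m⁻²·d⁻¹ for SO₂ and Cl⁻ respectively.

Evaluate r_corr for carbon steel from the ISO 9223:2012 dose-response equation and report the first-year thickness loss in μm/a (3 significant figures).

carbon steel: T>10 °C ⇒ hinge -0.054·(18.9−10) = -0.4806
  sulphur-dioxide contribution → 60.98 μm/a
  chloride contribution → 97.9 μm/a
  ⇒ r_corr(carbon steel) = 158.9 μm/a

r_corr = 159 μm/a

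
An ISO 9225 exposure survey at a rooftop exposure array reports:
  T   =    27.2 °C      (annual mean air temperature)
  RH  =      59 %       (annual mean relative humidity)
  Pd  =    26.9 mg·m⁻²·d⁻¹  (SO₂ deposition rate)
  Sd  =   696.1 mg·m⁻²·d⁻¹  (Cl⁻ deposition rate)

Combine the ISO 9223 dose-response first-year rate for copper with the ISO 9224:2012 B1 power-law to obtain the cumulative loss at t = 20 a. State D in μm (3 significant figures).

copper: temperature factor f = -0.080·(17.2) = -1.3760
  Pd branch = 0.0053·Pd^0.26·e^(0.059·RH+f) = 0.1024 μm/a
  Cl⁻ term: 0.01025·696.1^0.27·exp(0.036·59+0.049·27.2) = 1.903
  sum: 0.1024 + 1.903 → r_corr = 2.006 μm/a
Long-term exponent b (ISO 9224 Table 2, B1) = 0.667
  D(20) = 2.006 × 20^0.667 = 2.006 × 7.375 = 14.79 μm

D(20) = 14.8 μm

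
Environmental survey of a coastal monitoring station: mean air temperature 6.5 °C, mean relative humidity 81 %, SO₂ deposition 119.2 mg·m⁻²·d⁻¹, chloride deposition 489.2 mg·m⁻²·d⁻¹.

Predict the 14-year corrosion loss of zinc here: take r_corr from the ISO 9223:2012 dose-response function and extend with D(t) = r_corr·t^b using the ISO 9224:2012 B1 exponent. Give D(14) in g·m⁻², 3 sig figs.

D(14) = 355 g·m⁻²

zinc: f(T) = +0.038·(T−10) [T≤10 °C] = -0.1330
  SO₂ term: 0.0129·119.2^0.44·exp(0.046·81-0.1330) = 3.842
  Sd branch = 0.0175·Sd^0.57·e^(0.008·RH+0.085·T) = 1.983 μm/a
  sum: 3.842 + 1.983 → r_corr = 5.826 μm/a
Long-term exponent b (ISO 9224 Table 2, B1) = 0.813
  D(14) = 5.826 × 14^0.813 = 5.826 × 8.547 = 49.79 μm
  Mass loss = 49.79 μm × 7.14 g/cm³ = 355.5 g·m⁻²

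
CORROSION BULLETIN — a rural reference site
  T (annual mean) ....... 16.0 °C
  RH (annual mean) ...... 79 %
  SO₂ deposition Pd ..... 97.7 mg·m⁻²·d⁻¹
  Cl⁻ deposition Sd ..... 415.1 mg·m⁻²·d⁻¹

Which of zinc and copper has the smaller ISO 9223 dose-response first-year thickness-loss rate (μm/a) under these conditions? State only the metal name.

zinc: T>10 °C ⇒ hinge -0.071·(16.0−10) = -0.4260
  sulphur-dioxide contribution → 2.395 μm/a
  chloride contribution → 3.986 μm/a
  ⇒ r_corr(zinc) = 6.381 μm/a
copper: T>10 °C ⇒ hinge -0.080·(16.0−10) = -0.4800
  sulphur-dioxide contribution → 1.141 μm/a
  chloride contribution → 1.964 μm/a
  ⇒ r_corr(copper) = 3.106 μm/a
Ordering by μm/a: zinc (6.38) > copper (3.11)

copper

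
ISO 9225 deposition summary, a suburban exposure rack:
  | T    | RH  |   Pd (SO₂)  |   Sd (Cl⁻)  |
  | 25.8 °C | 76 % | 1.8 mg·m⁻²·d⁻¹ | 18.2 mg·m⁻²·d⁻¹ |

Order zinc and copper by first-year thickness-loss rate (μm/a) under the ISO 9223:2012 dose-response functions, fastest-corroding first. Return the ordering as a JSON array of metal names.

["zinc", "copper"]

zinc: temperature factor f = -0.071·(15.8) = -1.1218
  Pd branch = 0.0129·Pd^0.44·e^(0.046·RH+f) = 0.1795 μm/a
  Sd branch = 0.0175·Sd^0.57·e^(0.008·RH+0.085·T) = 1.506 μm/a
  sum: 0.1795 + 1.506 → r_corr = 1.685 μm/a
copper: T>10 °C ⇒ hinge -0.080·(25.8−10) = -1.2640
  Pd branch = 0.0053·Pd^0.26·e^(0.059·RH+f) = 0.1546 μm/a
  Sd branch = 0.01025·Sd^0.27·e^(0.036·RH+0.049·T) = 1.225 μm/a
  r_corr = 0.1546 + 1.225 = 1.38 μm/a
Ordering by μm/a: zinc (1.69) > copper (1.38)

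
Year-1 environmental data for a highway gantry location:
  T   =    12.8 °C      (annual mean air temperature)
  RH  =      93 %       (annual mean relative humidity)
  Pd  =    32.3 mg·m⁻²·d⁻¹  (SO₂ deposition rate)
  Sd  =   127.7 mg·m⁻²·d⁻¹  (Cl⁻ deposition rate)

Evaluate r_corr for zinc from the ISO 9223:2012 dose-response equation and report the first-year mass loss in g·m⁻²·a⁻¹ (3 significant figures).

r_corr = 37.5 g·m⁻²·a⁻¹

zinc: T>10 °C ⇒ hinge -0.071·(12.8−10) = -0.1988
  Pd branch = 0.0129·Pd^0.44·e^(0.046·RH+f) = 3.517 μm/a
  Sd branch = 0.0175·Sd^0.57·e^(0.008·RH+0.085·T) = 1.735 μm/a
  sum: 3.517 + 1.735 → r_corr = 5.252 μm/a
Convert to mass loss: 5.252 μm/a × 7.14 g/cm³ = 37.5 g·m⁻²·a⁻¹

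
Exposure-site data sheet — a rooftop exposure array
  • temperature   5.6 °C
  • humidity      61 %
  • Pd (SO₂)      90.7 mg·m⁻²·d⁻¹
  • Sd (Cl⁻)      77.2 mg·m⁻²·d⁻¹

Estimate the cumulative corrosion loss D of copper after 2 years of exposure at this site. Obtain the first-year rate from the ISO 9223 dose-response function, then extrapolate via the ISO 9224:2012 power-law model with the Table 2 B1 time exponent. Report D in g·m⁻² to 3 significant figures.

D(2) = 10.7 g·m⁻²

copper: f(T) = +0.126·(T−10) [T≤10 °C] = -0.5544
  Pd branch = 0.0053·Pd^0.26·e^(0.059·RH+f) = 0.3593 μm/a
  Cl⁻ term: 0.01025·77.2^0.27·exp(0.036·61+0.049·5.6) = 0.392
  r_corr = 0.3593 + 0.392 = 0.7513 μm/a
Power-law: D(2) = r_corr · 2^0.667
  D(2) = 0.7513 × 2^0.667 = 0.7513 × 1.588 = 1.193 μm
  Mass loss = 1.193 μm × 8.96 g/cm³ = 10.69 g·m⁻²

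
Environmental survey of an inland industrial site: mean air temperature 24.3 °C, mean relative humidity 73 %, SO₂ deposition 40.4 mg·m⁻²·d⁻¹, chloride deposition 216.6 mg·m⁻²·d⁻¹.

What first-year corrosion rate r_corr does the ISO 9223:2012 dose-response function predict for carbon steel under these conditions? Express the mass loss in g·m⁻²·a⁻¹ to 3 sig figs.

carbon steel: T>10 °C ⇒ hinge -0.054·(24.3−10) = -0.7722
  SO₂ term: 1.77·40.4^0.52·exp(0.02·73-0.7722) = 24.1
  Cl⁻ term: 0.102·216.6^0.62·exp(0.033·73+0.04·24.3) = 84.15
  r_corr = 24.1 + 84.15 = 108.2 μm/a
Convert to mass loss: 108.2 μm/a × 7.85 g/cm³ = 849.8 g·m⁻²·a⁻¹

r_corr = 850 g·m⁻²·a⁻¹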